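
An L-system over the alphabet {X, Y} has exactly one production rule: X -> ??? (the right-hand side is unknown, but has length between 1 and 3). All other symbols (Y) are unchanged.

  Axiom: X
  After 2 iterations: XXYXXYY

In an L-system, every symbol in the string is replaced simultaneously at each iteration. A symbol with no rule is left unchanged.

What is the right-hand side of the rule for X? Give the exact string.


Trying X -> XXY:
  Step 0: X
  Step 1: XXY
  Step 2: XXYXXYY
Matches the given result.

Answer: XXY


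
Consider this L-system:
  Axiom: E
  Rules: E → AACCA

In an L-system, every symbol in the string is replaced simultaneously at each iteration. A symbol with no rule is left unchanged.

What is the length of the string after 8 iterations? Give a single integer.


Step 0: length = 1
Step 1: length = 5
Step 2: length = 5
Step 3: length = 5
Step 4: length = 5
Step 5: length = 5
Step 6: length = 5
Step 7: length = 5
Step 8: length = 5

Answer: 5


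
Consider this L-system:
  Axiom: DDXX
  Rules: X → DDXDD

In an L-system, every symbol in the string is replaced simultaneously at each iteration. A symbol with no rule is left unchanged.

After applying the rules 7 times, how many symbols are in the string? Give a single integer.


Step 0: length = 4
Step 1: length = 12
Step 2: length = 20
Step 3: length = 28
Step 4: length = 36
Step 5: length = 44
Step 6: length = 52
Step 7: length = 60

Answer: 60


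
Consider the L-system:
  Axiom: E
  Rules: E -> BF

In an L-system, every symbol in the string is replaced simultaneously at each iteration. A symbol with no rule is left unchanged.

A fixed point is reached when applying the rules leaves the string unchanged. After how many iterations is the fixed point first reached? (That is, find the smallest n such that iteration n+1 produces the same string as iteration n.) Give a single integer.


Answer: 1

Derivation:
Step 0: E
Step 1: BF
Step 2: BF  (unchanged — fixed point at step 1)


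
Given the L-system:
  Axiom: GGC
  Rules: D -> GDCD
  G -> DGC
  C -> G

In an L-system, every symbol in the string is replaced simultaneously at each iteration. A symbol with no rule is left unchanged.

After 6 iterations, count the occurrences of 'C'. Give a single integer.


Final string: GDCDDGCGDGCGDCDGGDCDDGCDGCGDCDGGDCDDGCGDCDGGDCDGDCDDGCGDGCGDCDDGCGDGCGDCDGGDCDGDCDDGCGDGCGDCDDGCGDGCGDCDGGDCDDGCDGCGDCDGGDCDGDCDDGCGGDCDDGCGDGCGDCDGGDCDDGCDGCGDCDGGDCDDGCGDCDGGDCDGDCDDGCGDGCDGCGDCDGGDCDGDCDDGCGDGCGDCDDGCGDGCGDCDGGDCDDGCDGCGDCDGGDCDGDCDDGCGGDCDDGCGDGCGDCDGGDCDDGCDGCGDCDGGDCDDGCGDCDGGDCDGDCDDGCGDGCGDCDDGCGDGCGDCDGGDCDDGCDGCGDCDGGDCDGDCDDGCGGDCDDGCGDGCGDCDGGDCDDGCDGCGDCDGGDCDGDCDDGCGDGCGDCDGGDCDDGCDGCGDCDGGDCDDGCGDCDGGDCDGDCDDGCGDGCGDCDDGCGDGCGDCDGGDCDGDCDDGCGDGCGDCDDGCGDGCGDCDGGDCDDGCDGCGDCDGGDCDDGCGDCDGGDCDGDCDDGCGDGCGDCDDGCGGDCDDGCGDGCGDCDGGDCDDGCDGCGDCDGGDCDDGCGDCDGGDCDGDCDDGCGDGCGDCDDGCGDGCGDCDGGDCDGDCDDGCGDGCGDCDDGCGDGCGDCDGGDCDDGCDGCGDCDGGDCDGDCDDGCGGDCDDGCGDGCGDCDGGDCDDGCDGCGDCDGGDCDDGCGDCDGGDCDGDCDDGCGDGCDGCGDCDGGDCDGDCDDGCGDGCGDCDDGCGDGCGDCDGGDCDDGCDGCGDCDGGDCDGDCDDGCGGDCDDGCGDGCGDCDGGDCDDGCDGCGDCDGGDCDDGCGDCDGGDCDGDCDDGCGDGCGDCDDGCGDGCGDCDGGDCDDGCDGCGDCDGGDCDGDCDDGCGGDCDDGCGDGCGDCDGGDCDDGCDGCGDCDGGDCDGDCDDGCGDGCGDCDGGDCDDGCDGCGDCDGGDCDDGCGDCDGGDCDGDCDDGCGDGCGDCDDGCGDGCGDCDGGDCDGDCDDGCGDGCGDCDDGCGDGCGDCDGGDCDDGCDGCGDCDGGDCDDGCGDCDGGDCDGDCDDGCGDGCGDCDDGCGDGCGDCDGGDCDGDCDDGCGDGCGDCDDGCGDGCGDCDGGDCDDGCDGCGDCDGGDCDGDCDDGCGGDCDDGCGDGCGDCDGGDCDDGCDGCGDCDGGDCDGDCDDGCGDGCGDCDGGDCDDGCDGCGDCDGGDCDDGCGDCDGGDCDGDCDDGCGDGCGDCDDGCGDGCGDCDGGDCDGDCDDGCGDGC
Count of 'C': 331

Answer: 331


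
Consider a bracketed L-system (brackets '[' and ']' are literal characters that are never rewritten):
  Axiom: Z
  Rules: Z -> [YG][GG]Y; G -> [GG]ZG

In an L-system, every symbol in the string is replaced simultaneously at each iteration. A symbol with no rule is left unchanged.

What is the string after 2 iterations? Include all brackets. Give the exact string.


Answer: [Y[GG]ZG][[GG]ZG[GG]ZG]Y

Derivation:
Step 0: Z
Step 1: [YG][GG]Y
Step 2: [Y[GG]ZG][[GG]ZG[GG]ZG]Y


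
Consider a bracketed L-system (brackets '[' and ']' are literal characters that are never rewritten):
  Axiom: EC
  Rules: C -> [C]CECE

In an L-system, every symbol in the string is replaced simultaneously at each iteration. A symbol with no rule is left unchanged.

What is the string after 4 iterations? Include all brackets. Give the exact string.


Step 0: EC
Step 1: E[C]CECE
Step 2: E[[C]CECE][C]CECEE[C]CECEE
Step 3: E[[[C]CECE][C]CECEE[C]CECEE][[C]CECE][C]CECEE[C]CECEEE[[C]CECE][C]CECEE[C]CECEEE
Step 4: E[[[[C]CECE][C]CECEE[C]CECEE][[C]CECE][C]CECEE[C]CECEEE[[C]CECE][C]CECEE[C]CECEEE][[[C]CECE][C]CECEE[C]CECEE][[C]CECE][C]CECEE[C]CECEEE[[C]CECE][C]CECEE[C]CECEEEE[[[C]CECE][C]CECEE[C]CECEE][[C]CECE][C]CECEE[C]CECEEE[[C]CECE][C]CECEE[C]CECEEEE

Answer: E[[[[C]CECE][C]CECEE[C]CECEE][[C]CECE][C]CECEE[C]CECEEE[[C]CECE][C]CECEE[C]CECEEE][[[C]CECE][C]CECEE[C]CECEE][[C]CECE][C]CECEE[C]CECEEE[[C]CECE][C]CECEE[C]CECEEEE[[[C]CECE][C]CECEE[C]CECEE][[C]CECE][C]CECEE[C]CECEEE[[C]CECE][C]CECEE[C]CECEEEE


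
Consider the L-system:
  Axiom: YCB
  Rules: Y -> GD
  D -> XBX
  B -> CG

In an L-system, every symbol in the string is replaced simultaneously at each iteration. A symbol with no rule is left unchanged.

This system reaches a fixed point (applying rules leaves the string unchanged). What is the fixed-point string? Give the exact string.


Step 0: YCB
Step 1: GDCCG
Step 2: GXBXCCG
Step 3: GXCGXCCG
Step 4: GXCGXCCG  (unchanged — fixed point at step 3)

Answer: GXCGXCCG


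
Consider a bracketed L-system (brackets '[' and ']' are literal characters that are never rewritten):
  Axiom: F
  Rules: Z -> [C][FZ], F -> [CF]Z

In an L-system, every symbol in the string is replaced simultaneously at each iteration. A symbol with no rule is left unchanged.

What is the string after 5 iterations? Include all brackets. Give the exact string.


Answer: [C[C[C[C[CF]Z][C][FZ]][C][[CF]Z[C][FZ]]][C][[C[CF]Z][C][FZ][C][[CF]Z[C][FZ]]]][C][[C[C[CF]Z][C][FZ]][C][[CF]Z[C][FZ]][C][[C[CF]Z][C][FZ][C][[CF]Z[C][FZ]]]]

Derivation:
Step 0: F
Step 1: [CF]Z
Step 2: [C[CF]Z][C][FZ]
Step 3: [C[C[CF]Z][C][FZ]][C][[CF]Z[C][FZ]]
Step 4: [C[C[C[CF]Z][C][FZ]][C][[CF]Z[C][FZ]]][C][[C[CF]Z][C][FZ][C][[CF]Z[C][FZ]]]
Step 5: [C[C[C[C[CF]Z][C][FZ]][C][[CF]Z[C][FZ]]][C][[C[CF]Z][C][FZ][C][[CF]Z[C][FZ]]]][C][[C[C[CF]Z][C][FZ]][C][[CF]Z[C][FZ]][C][[C[CF]Z][C][FZ][C][[CF]Z[C][FZ]]]]


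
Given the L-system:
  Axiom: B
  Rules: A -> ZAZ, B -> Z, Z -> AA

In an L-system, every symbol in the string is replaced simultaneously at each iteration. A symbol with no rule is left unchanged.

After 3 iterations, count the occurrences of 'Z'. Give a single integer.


Step 0: B  (0 'Z')
Step 1: Z  (1 'Z')
Step 2: AA  (0 'Z')
Step 3: ZAZZAZ  (4 'Z')

Answer: 4


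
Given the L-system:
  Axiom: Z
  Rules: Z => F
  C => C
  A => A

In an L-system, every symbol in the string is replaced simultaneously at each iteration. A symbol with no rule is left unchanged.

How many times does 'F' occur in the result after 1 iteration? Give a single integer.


Answer: 1

Derivation:
Step 0: Z  (0 'F')
Step 1: F  (1 'F')


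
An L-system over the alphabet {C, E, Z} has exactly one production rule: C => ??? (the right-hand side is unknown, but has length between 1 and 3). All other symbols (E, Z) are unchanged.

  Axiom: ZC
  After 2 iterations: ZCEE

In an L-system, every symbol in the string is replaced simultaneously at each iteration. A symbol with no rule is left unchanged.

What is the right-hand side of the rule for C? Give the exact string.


Trying C => CE:
  Step 0: ZC
  Step 1: ZCE
  Step 2: ZCEE
Matches the given result.

Answer: CE


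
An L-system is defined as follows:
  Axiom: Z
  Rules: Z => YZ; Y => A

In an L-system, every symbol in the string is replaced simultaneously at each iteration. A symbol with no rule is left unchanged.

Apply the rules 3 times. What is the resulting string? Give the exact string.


Answer: AAYZ

Derivation:
Step 0: Z
Step 1: YZ
Step 2: AYZ
Step 3: AAYZ


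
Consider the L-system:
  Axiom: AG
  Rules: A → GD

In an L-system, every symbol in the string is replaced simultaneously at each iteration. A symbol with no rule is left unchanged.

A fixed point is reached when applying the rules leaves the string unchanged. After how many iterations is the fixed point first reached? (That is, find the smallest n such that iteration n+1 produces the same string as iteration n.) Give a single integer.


Answer: 1

Derivation:
Step 0: AG
Step 1: GDG
Step 2: GDG  (unchanged — fixed point at step 1)


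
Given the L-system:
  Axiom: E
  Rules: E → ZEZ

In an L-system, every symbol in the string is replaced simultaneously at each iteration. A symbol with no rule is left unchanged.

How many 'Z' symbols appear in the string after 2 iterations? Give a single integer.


Step 0: E  (0 'Z')
Step 1: ZEZ  (2 'Z')
Step 2: ZZEZZ  (4 'Z')

Answer: 4


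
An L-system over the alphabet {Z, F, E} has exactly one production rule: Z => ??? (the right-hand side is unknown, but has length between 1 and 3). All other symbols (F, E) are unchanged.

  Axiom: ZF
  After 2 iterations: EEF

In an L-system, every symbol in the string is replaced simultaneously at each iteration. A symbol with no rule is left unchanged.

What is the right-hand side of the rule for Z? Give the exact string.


Answer: EE

Derivation:
Trying Z => EE:
  Step 0: ZF
  Step 1: EEF
  Step 2: EEF
Matches the given result.


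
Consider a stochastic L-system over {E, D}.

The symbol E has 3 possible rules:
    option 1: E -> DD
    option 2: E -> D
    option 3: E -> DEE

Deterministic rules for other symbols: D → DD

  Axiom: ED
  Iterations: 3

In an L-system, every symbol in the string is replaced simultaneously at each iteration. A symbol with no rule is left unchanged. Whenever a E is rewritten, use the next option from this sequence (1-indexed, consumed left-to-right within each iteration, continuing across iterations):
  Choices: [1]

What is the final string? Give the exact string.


Answer: DDDDDDDDDDDDDDDD

Derivation:
Step 0: ED
Step 1: DDDD  (used choices [1])
Step 2: DDDDDDDD  (used choices [])
Step 3: DDDDDDDDDDDDDDDD  (used choices [])


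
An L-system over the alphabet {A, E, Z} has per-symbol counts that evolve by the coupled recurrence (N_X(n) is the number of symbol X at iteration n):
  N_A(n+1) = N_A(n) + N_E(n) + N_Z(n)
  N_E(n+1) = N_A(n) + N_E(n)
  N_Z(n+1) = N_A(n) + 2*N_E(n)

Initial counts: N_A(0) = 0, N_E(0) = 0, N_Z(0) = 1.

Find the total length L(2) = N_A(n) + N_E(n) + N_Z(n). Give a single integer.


Step 0: N_A=0, N_E=0, N_Z=1, L=1
Step 1: N_A=1, N_E=0, N_Z=0, L=1
Step 2: N_A=1, N_E=1, N_Z=1, L=3

Answer: 3


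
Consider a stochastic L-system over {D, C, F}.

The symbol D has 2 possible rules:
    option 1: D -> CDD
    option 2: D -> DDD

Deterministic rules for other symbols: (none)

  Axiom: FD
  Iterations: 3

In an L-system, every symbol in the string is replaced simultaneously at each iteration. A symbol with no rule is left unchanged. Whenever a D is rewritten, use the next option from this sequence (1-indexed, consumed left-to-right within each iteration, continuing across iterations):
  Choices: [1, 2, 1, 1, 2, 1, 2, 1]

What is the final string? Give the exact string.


Step 0: FD
Step 1: FCDD  (used choices [1])
Step 2: FCDDDCDD  (used choices [2, 1])
Step 3: FCCDDDDDCDDCDDDCDD  (used choices [1, 2, 1, 2, 1])

Answer: FCCDDDDDCDDCDDDCDD


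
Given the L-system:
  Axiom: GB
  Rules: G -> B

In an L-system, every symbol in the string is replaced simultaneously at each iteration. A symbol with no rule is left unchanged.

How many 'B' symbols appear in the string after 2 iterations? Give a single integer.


Step 0: GB  (1 'B')
Step 1: BB  (2 'B')
Step 2: BB  (2 'B')

Answer: 2


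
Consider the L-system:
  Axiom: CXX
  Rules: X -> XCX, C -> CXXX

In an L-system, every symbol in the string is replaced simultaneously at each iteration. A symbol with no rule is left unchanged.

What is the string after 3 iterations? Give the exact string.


Answer: CXXXXCXXCXXCXXCXCXXXXCXXCXCXXXXCXXCXCXXXXCXXCXCXXXXCXCXXXXCXXCXXCXXCXCXXXXCXXCXCXXXXCXCXXXXCXXCXXCXXCXCXXXXCX

Derivation:
Step 0: CXX
Step 1: CXXXXCXXCX
Step 2: CXXXXCXXCXXCXXCXCXXXXCXXCXCXXXXCX
Step 3: CXXXXCXXCXXCXXCXCXXXXCXXCXCXXXXCXXCXCXXXXCXXCXCXXXXCXCXXXXCXXCXXCXXCXCXXXXCXXCXCXXXXCXCXXXXCXXCXXCXXCXCXXXXCX


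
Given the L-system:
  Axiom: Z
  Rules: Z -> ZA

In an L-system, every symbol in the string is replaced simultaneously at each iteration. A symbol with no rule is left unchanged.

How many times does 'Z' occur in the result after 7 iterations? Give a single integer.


Step 0: Z  (1 'Z')
Step 1: ZA  (1 'Z')
Step 2: ZAA  (1 'Z')
Step 3: ZAAA  (1 'Z')
Step 4: ZAAAA  (1 'Z')
Step 5: ZAAAAA  (1 'Z')
Step 6: ZAAAAAA  (1 'Z')
Step 7: ZAAAAAAA  (1 'Z')

Answer: 1


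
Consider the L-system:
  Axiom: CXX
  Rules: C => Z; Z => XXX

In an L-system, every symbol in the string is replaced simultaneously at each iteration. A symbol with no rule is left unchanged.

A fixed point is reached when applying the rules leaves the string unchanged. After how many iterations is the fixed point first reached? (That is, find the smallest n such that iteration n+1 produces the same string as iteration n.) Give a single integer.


Step 0: CXX
Step 1: ZXX
Step 2: XXXXX
Step 3: XXXXX  (unchanged — fixed point at step 2)

Answer: 2


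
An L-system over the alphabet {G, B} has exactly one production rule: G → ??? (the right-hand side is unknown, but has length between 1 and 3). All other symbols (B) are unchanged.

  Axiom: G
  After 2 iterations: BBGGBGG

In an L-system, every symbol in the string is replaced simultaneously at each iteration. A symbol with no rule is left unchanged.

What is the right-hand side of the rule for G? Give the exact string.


Answer: BGG

Derivation:
Trying G → BGG:
  Step 0: G
  Step 1: BGG
  Step 2: BBGGBGG
Matches the given result.


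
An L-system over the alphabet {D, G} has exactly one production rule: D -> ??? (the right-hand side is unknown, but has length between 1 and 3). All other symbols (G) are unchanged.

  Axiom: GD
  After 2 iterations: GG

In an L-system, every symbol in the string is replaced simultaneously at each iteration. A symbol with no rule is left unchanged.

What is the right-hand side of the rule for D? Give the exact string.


Answer: G

Derivation:
Trying D -> G:
  Step 0: GD
  Step 1: GG
  Step 2: GG
Matches the given result.


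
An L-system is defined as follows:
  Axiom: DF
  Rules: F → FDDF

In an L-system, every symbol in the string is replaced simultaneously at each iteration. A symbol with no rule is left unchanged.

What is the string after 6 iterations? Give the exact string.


Step 0: DF
Step 1: DFDDF
Step 2: DFDDFDDFDDF
Step 3: DFDDFDDFDDFDDFDDFDDFDDF
Step 4: DFDDFDDFDDFDDFDDFDDFDDFDDFDDFDDFDDFDDFDDFDDFDDF
Step 5: DFDDFDDFDDFDDFDDFDDFDDFDDFDDFDDFDDFDDFDDFDDFDDFDDFDDFDDFDDFDDFDDFDDFDDFDDFDDFDDFDDFDDFDDFDDFDDF
Step 6: DFDDFDDFDDFDDFDDFDDFDDFDDFDDFDDFDDFDDFDDFDDFDDFDDFDDFDDFDDFDDFDDFDDFDDFDDFDDFDDFDDFDDFDDFDDFDDFDDFDDFDDFDDFDDFDDFDDFDDFDDFDDFDDFDDFDDFDDFDDFDDFDDFDDFDDFDDFDDFDDFDDFDDFDDFDDFDDFDDFDDFDDFDDFDDF

Answer: DFDDFDDFDDFDDFDDFDDFDDFDDFDDFDDFDDFDDFDDFDDFDDFDDFDDFDDFDDFDDFDDFDDFDDFDDFDDFDDFDDFDDFDDFDDFDDFDDFDDFDDFDDFDDFDDFDDFDDFDDFDDFDDFDDFDDFDDFDDFDDFDDFDDFDDFDDFDDFDDFDDFDDFDDFDDFDDFDDFDDFDDFDDFDDF


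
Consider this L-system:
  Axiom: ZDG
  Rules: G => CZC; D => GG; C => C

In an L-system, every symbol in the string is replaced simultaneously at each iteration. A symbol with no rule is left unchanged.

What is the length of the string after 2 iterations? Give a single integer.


Step 0: length = 3
Step 1: length = 6
Step 2: length = 10

Answer: 10


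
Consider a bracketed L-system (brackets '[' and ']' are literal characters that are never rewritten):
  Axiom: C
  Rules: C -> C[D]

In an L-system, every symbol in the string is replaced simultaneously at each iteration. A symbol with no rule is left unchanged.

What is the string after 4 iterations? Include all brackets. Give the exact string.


Step 0: C
Step 1: C[D]
Step 2: C[D][D]
Step 3: C[D][D][D]
Step 4: C[D][D][D][D]

Answer: C[D][D][D][D]


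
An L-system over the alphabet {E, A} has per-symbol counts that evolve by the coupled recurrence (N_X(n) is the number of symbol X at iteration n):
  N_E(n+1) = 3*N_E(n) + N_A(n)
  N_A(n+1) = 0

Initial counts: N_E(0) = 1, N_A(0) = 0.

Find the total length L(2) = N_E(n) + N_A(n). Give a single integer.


Answer: 9

Derivation:
Step 0: N_E=1, N_A=0, L=1
Step 1: N_E=3, N_A=0, L=3
Step 2: N_E=9, N_A=0, L=9


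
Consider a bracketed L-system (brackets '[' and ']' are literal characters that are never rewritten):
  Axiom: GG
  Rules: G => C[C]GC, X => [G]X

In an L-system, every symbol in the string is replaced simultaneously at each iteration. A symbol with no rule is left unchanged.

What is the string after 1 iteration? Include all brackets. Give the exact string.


Step 0: GG
Step 1: C[C]GCC[C]GC

Answer: C[C]GCC[C]GC


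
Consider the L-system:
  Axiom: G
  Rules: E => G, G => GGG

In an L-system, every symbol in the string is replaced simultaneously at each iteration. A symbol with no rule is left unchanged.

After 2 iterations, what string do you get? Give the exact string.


Step 0: G
Step 1: GGG
Step 2: GGGGGGGGG

Answer: GGGGGGGGG


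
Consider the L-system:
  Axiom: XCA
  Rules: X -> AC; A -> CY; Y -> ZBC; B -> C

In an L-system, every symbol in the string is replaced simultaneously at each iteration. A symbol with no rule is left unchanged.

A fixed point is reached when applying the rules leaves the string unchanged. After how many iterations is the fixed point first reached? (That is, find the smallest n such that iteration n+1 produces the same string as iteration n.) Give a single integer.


Step 0: XCA
Step 1: ACCCY
Step 2: CYCCCZBC
Step 3: CZBCCCCZCC
Step 4: CZCCCCCZCC
Step 5: CZCCCCCZCC  (unchanged — fixed point at step 4)

Answer: 4


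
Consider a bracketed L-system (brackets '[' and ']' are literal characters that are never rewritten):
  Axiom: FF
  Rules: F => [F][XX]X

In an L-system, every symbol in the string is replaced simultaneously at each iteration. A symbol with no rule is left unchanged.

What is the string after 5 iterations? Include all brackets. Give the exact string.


Step 0: FF
Step 1: [F][XX]X[F][XX]X
Step 2: [[F][XX]X][XX]X[[F][XX]X][XX]X
Step 3: [[[F][XX]X][XX]X][XX]X[[[F][XX]X][XX]X][XX]X
Step 4: [[[[F][XX]X][XX]X][XX]X][XX]X[[[[F][XX]X][XX]X][XX]X][XX]X
Step 5: [[[[[F][XX]X][XX]X][XX]X][XX]X][XX]X[[[[[F][XX]X][XX]X][XX]X][XX]X][XX]X

Answer: [[[[[F][XX]X][XX]X][XX]X][XX]X][XX]X[[[[[F][XX]X][XX]X][XX]X][XX]X][XX]X


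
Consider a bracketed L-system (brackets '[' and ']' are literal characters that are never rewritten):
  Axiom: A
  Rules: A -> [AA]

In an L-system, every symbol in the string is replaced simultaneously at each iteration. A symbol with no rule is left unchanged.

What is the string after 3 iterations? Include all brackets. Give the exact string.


Answer: [[[AA][AA]][[AA][AA]]]

Derivation:
Step 0: A
Step 1: [AA]
Step 2: [[AA][AA]]
Step 3: [[[AA][AA]][[AA][AA]]]


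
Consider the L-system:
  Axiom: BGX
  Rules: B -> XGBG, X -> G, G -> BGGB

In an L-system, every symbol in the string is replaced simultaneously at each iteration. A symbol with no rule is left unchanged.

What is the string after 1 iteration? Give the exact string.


Answer: XGBGBGGBG

Derivation:
Step 0: BGX
Step 1: XGBGBGGBG


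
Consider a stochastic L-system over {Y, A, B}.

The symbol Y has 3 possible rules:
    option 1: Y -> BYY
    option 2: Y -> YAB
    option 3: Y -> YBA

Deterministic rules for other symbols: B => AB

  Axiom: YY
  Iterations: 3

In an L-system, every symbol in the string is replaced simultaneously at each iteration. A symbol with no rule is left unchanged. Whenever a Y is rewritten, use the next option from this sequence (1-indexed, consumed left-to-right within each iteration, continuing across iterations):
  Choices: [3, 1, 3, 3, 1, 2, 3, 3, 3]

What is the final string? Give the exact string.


Step 0: YY
Step 1: YBABYY  (used choices [3, 1])
Step 2: YBAABAABYBABYY  (used choices [3, 3, 1])
Step 3: YABABAAABAAABYBAABAABYBAYBA  (used choices [2, 3, 3, 3])

Answer: YABABAAABAAABYBAABAABYBAYBA


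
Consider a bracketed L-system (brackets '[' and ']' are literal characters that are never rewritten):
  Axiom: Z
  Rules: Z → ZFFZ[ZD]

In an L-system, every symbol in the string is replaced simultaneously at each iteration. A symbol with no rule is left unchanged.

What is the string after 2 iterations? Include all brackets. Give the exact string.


Step 0: Z
Step 1: ZFFZ[ZD]
Step 2: ZFFZ[ZD]FFZFFZ[ZD][ZFFZ[ZD]D]

Answer: ZFFZ[ZD]FFZFFZ[ZD][ZFFZ[ZD]D]


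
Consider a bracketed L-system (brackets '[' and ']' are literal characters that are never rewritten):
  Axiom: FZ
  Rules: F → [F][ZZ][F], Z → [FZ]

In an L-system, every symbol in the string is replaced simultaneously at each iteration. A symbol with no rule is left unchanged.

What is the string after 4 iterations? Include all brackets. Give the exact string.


Step 0: FZ
Step 1: [F][ZZ][F][FZ]
Step 2: [[F][ZZ][F]][[FZ][FZ]][[F][ZZ][F]][[F][ZZ][F][FZ]]
Step 3: [[[F][ZZ][F]][[FZ][FZ]][[F][ZZ][F]]][[[F][ZZ][F][FZ]][[F][ZZ][F][FZ]]][[[F][ZZ][F]][[FZ][FZ]][[F][ZZ][F]]][[[F][ZZ][F]][[FZ][FZ]][[F][ZZ][F]][[F][ZZ][F][FZ]]]
Step 4: [[[[F][ZZ][F]][[FZ][FZ]][[F][ZZ][F]]][[[F][ZZ][F][FZ]][[F][ZZ][F][FZ]]][[[F][ZZ][F]][[FZ][FZ]][[F][ZZ][F]]]][[[[F][ZZ][F]][[FZ][FZ]][[F][ZZ][F]][[F][ZZ][F][FZ]]][[[F][ZZ][F]][[FZ][FZ]][[F][ZZ][F]][[F][ZZ][F][FZ]]]][[[[F][ZZ][F]][[FZ][FZ]][[F][ZZ][F]]][[[F][ZZ][F][FZ]][[F][ZZ][F][FZ]]][[[F][ZZ][F]][[FZ][FZ]][[F][ZZ][F]]]][[[[F][ZZ][F]][[FZ][FZ]][[F][ZZ][F]]][[[F][ZZ][F][FZ]][[F][ZZ][F][FZ]]][[[F][ZZ][F]][[FZ][FZ]][[F][ZZ][F]]][[[F][ZZ][F]][[FZ][FZ]][[F][ZZ][F]][[F][ZZ][F][FZ]]]]

Answer: [[[[F][ZZ][F]][[FZ][FZ]][[F][ZZ][F]]][[[F][ZZ][F][FZ]][[F][ZZ][F][FZ]]][[[F][ZZ][F]][[FZ][FZ]][[F][ZZ][F]]]][[[[F][ZZ][F]][[FZ][FZ]][[F][ZZ][F]][[F][ZZ][F][FZ]]][[[F][ZZ][F]][[FZ][FZ]][[F][ZZ][F]][[F][ZZ][F][FZ]]]][[[[F][ZZ][F]][[FZ][FZ]][[F][ZZ][F]]][[[F][ZZ][F][FZ]][[F][ZZ][F][FZ]]][[[F][ZZ][F]][[FZ][FZ]][[F][ZZ][F]]]][[[[F][ZZ][F]][[FZ][FZ]][[F][ZZ][F]]][[[F][ZZ][F][FZ]][[F][ZZ][F][FZ]]][[[F][ZZ][F]][[FZ][FZ]][[F][ZZ][F]]][[[F][ZZ][F]][[FZ][FZ]][[F][ZZ][F]][[F][ZZ][F][FZ]]]]


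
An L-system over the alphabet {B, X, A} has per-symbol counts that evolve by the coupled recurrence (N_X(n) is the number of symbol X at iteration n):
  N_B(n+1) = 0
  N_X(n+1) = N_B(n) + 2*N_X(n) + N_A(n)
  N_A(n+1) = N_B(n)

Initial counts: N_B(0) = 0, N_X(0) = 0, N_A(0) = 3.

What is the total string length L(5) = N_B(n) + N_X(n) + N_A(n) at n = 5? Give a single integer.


Step 0: N_B=0, N_X=0, N_A=3, L=3
Step 1: N_B=0, N_X=3, N_A=0, L=3
Step 2: N_B=0, N_X=6, N_A=0, L=6
Step 3: N_B=0, N_X=12, N_A=0, L=12
Step 4: N_B=0, N_X=24, N_A=0, L=24
Step 5: N_B=0, N_X=48, N_A=0, L=48

Answer: 48


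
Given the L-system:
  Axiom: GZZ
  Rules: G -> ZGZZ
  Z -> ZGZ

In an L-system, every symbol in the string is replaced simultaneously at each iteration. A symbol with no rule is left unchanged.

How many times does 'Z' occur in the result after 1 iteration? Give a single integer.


Answer: 7

Derivation:
Step 0: GZZ  (2 'Z')
Step 1: ZGZZZGZZGZ  (7 'Z')


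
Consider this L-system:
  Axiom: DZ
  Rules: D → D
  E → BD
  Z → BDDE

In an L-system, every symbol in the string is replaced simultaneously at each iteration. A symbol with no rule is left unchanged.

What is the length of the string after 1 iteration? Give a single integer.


Answer: 5

Derivation:
Step 0: length = 2
Step 1: length = 5


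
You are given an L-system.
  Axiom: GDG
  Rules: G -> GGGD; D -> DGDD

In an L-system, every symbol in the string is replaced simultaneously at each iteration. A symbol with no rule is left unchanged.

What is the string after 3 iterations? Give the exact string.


Answer: GGGDGGGDGGGDDGDDGGGDGGGDGGGDDGDDGGGDGGGDGGGDDGDDDGDDGGGDDGDDDGDDDGDDGGGDDGDDDGDDGGGDGGGDGGGDDGDDDGDDGGGDDGDDDGDDDGDDGGGDDGDDDGDDGGGDGGGDGGGDDGDDGGGDGGGDGGGDDGDDGGGDGGGDGGGDDGDDDGDDGGGDDGDDDGDD

Derivation:
Step 0: GDG
Step 1: GGGDDGDDGGGD
Step 2: GGGDGGGDGGGDDGDDDGDDGGGDDGDDDGDDGGGDGGGDGGGDDGDD
Step 3: GGGDGGGDGGGDDGDDGGGDGGGDGGGDDGDDGGGDGGGDGGGDDGDDDGDDGGGDDGDDDGDDDGDDGGGDDGDDDGDDGGGDGGGDGGGDDGDDDGDDGGGDDGDDDGDDDGDDGGGDDGDDDGDDGGGDGGGDGGGDDGDDGGGDGGGDGGGDDGDDGGGDGGGDGGGDDGDDDGDDGGGDDGDDDGDD


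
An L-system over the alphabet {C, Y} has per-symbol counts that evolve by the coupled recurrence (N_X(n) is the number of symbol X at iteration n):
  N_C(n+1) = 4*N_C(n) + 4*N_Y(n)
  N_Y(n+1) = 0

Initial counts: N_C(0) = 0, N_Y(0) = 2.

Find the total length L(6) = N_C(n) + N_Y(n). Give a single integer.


Step 0: N_C=0, N_Y=2, L=2
Step 1: N_C=8, N_Y=0, L=8
Step 2: N_C=32, N_Y=0, L=32
Step 3: N_C=128, N_Y=0, L=128
Step 4: N_C=512, N_Y=0, L=512
Step 5: N_C=2048, N_Y=0, L=2048
Step 6: N_C=8192, N_Y=0, L=8192

Answer: 8192


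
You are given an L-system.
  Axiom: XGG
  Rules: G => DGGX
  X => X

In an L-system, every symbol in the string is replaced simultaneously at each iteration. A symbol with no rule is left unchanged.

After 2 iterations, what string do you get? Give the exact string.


Step 0: XGG
Step 1: XDGGXDGGX
Step 2: XDDGGXDGGXXDDGGXDGGXX

Answer: XDDGGXDGGXXDDGGXDGGXX


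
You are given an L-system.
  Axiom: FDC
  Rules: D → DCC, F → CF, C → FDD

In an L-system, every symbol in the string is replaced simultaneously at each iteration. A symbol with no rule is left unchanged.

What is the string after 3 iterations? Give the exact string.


Answer: CFDCCDCCFDDCFDCCFDDFDDCFDCCDCCCFDCCDCCFDDCFDCCFDDFDDDCCFDDFDD

Derivation:
Step 0: FDC
Step 1: CFDCCFDD
Step 2: FDDCFDCCFDDFDDCFDCCDCC
Step 3: CFDCCDCCFDDCFDCCFDDFDDCFDCCDCCCFDCCDCCFDDCFDCCFDDFDDDCCFDDFDD


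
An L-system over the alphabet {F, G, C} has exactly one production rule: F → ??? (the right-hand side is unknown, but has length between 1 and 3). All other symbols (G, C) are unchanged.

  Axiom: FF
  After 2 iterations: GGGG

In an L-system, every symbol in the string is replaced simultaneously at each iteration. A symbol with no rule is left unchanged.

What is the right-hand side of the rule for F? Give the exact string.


Trying F → GG:
  Step 0: FF
  Step 1: GGGG
  Step 2: GGGG
Matches the given result.

Answer: GG


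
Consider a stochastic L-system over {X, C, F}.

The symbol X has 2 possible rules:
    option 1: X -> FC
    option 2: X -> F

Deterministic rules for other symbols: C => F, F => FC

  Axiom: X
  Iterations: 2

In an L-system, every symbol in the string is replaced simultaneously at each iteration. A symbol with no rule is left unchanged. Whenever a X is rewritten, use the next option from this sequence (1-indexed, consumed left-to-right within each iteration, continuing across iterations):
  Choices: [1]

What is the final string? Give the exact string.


Answer: FCF

Derivation:
Step 0: X
Step 1: FC  (used choices [1])
Step 2: FCF  (used choices [])


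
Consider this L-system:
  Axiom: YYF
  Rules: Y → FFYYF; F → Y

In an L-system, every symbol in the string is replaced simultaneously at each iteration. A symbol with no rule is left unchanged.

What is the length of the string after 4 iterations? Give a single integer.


Step 0: length = 3
Step 1: length = 11
Step 2: length = 31
Step 3: length = 95
Step 4: length = 283

Answer: 283


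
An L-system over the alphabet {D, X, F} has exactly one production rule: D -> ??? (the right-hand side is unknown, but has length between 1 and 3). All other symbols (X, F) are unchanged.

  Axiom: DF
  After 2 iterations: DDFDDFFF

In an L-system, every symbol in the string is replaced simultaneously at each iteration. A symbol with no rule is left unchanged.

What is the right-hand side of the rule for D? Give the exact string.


Answer: DDF

Derivation:
Trying D -> DDF:
  Step 0: DF
  Step 1: DDFF
  Step 2: DDFDDFFF
Matches the given result.


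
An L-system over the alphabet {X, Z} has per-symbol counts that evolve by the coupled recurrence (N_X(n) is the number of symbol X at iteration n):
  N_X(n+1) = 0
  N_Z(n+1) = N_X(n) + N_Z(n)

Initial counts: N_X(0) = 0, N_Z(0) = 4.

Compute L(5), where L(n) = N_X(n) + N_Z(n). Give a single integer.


Step 0: N_X=0, N_Z=4, L=4
Step 1: N_X=0, N_Z=4, L=4
Step 2: N_X=0, N_Z=4, L=4
Step 3: N_X=0, N_Z=4, L=4
Step 4: N_X=0, N_Z=4, L=4
Step 5: N_X=0, N_Z=4, L=4

Answer: 4


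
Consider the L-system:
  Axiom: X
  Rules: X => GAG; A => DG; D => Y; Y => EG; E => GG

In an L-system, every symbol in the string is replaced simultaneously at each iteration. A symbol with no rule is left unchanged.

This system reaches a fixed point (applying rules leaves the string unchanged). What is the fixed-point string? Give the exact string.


Step 0: X
Step 1: GAG
Step 2: GDGG
Step 3: GYGG
Step 4: GEGGG
Step 5: GGGGGG
Step 6: GGGGGG  (unchanged — fixed point at step 5)

Answer: GGGGGG


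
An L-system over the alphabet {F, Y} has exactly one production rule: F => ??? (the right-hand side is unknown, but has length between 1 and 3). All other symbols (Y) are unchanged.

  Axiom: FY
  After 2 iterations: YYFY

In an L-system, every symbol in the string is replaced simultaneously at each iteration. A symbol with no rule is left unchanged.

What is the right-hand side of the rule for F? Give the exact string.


Answer: YF

Derivation:
Trying F => YF:
  Step 0: FY
  Step 1: YFY
  Step 2: YYFY
Matches the given result.


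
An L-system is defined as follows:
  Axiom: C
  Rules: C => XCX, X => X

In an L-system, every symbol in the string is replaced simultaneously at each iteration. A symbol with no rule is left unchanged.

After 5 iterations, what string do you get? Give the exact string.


Step 0: C
Step 1: XCX
Step 2: XXCXX
Step 3: XXXCXXX
Step 4: XXXXCXXXX
Step 5: XXXXXCXXXXX

Answer: XXXXXCXXXXX


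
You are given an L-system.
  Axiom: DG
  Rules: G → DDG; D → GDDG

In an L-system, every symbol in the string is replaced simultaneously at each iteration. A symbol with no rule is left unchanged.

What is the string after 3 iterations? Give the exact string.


Answer: GDDGGDDGDDGDDGGDDGGDDGDDGDDGGDDGGDDGDDGGDDGGDDGDDGDDGGDDGGDDGDDGDDGGDDGGDDGDDGGDDGGDDGDDG

Derivation:
Step 0: DG
Step 1: GDDGDDG
Step 2: DDGGDDGGDDGDDGGDDGGDDGDDG
Step 3: GDDGGDDGDDGDDGGDDGGDDGDDGDDGGDDGGDDGDDGGDDGGDDGDDGDDGGDDGGDDGDDGDDGGDDGGDDGDDGGDDGGDDGDDG


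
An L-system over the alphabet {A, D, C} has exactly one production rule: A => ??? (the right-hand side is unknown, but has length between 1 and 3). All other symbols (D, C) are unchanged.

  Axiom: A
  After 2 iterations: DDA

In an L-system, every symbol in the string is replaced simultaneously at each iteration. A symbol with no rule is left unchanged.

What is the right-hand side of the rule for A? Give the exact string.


Answer: DA

Derivation:
Trying A => DA:
  Step 0: A
  Step 1: DA
  Step 2: DDA
Matches the given result.


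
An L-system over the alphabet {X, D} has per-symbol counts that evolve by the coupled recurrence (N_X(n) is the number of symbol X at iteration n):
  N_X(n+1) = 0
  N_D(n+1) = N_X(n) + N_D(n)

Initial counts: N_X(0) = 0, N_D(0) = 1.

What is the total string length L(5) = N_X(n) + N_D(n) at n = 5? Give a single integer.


Answer: 1

Derivation:
Step 0: N_X=0, N_D=1, L=1
Step 1: N_X=0, N_D=1, L=1
Step 2: N_X=0, N_D=1, L=1
Step 3: N_X=0, N_D=1, L=1
Step 4: N_X=0, N_D=1, L=1
Step 5: N_X=0, N_D=1, L=1


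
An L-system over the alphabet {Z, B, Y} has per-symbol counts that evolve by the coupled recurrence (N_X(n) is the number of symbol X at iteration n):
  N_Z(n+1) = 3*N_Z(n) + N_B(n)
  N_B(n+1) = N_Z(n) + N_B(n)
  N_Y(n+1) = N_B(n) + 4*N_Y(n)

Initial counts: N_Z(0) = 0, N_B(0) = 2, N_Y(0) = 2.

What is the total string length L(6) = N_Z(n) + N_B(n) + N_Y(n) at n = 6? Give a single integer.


Answer: 13080

Derivation:
Step 0: N_Z=0, N_B=2, N_Y=2, L=4
Step 1: N_Z=2, N_B=2, N_Y=10, L=14
Step 2: N_Z=8, N_B=4, N_Y=42, L=54
Step 3: N_Z=28, N_B=12, N_Y=172, L=212
Step 4: N_Z=96, N_B=40, N_Y=700, L=836
Step 5: N_Z=328, N_B=136, N_Y=2840, L=3304
Step 6: N_Z=1120, N_B=464, N_Y=11496, L=13080


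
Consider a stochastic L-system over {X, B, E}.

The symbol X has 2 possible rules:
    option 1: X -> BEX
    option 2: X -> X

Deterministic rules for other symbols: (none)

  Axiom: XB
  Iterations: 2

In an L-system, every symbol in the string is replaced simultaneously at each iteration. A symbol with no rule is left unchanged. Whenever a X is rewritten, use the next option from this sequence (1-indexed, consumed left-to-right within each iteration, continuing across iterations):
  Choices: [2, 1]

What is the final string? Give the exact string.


Answer: BEXB

Derivation:
Step 0: XB
Step 1: XB  (used choices [2])
Step 2: BEXB  (used choices [1])


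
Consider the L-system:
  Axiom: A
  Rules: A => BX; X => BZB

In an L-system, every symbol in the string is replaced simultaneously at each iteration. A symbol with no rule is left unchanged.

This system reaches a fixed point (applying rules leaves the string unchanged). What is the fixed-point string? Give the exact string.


Step 0: A
Step 1: BX
Step 2: BBZB
Step 3: BBZB  (unchanged — fixed point at step 2)

Answer: BBZB


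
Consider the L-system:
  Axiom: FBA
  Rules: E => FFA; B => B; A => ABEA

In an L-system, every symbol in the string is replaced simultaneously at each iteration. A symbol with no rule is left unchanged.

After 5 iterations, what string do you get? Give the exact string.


Answer: FBABEABFFAABEABFFABEAABEABFFAABEABFFABEABFFAABEAABEABFFAABEABFFABEAABEABFFAABEABFFABEABFFAABEABFFABEAABEABFFAABEAABEABFFAABEABFFABEAABEABFFAABEABFFABEABFFAABEAABEABFFAABEABFFABEAABEABFFAABEA

Derivation:
Step 0: FBA
Step 1: FBABEA
Step 2: FBABEABFFAABEA
Step 3: FBABEABFFAABEABFFABEAABEABFFAABEA
Step 4: FBABEABFFAABEABFFABEAABEABFFAABEABFFABEABFFAABEAABEABFFAABEABFFABEAABEABFFAABEA
Step 5: FBABEABFFAABEABFFABEAABEABFFAABEABFFABEABFFAABEAABEABFFAABEABFFABEAABEABFFAABEABFFABEABFFAABEABFFABEAABEABFFAABEAABEABFFAABEABFFABEAABEABFFAABEABFFABEABFFAABEAABEABFFAABEABFFABEAABEABFFAABEA


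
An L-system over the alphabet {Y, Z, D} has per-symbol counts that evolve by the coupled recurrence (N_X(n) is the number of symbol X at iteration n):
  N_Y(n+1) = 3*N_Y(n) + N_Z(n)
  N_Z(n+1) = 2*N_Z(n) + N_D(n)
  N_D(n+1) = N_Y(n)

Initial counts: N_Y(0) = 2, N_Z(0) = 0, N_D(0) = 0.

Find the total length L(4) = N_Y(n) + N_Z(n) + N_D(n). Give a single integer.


Step 0: N_Y=2, N_Z=0, N_D=0, L=2
Step 1: N_Y=6, N_Z=0, N_D=2, L=8
Step 2: N_Y=18, N_Z=2, N_D=6, L=26
Step 3: N_Y=56, N_Z=10, N_D=18, L=84
Step 4: N_Y=178, N_Z=38, N_D=56, L=272

Answer: 272


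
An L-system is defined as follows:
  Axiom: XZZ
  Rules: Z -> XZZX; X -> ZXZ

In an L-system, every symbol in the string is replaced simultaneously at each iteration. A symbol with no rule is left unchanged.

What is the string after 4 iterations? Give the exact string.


Step 0: XZZ
Step 1: ZXZXZZXXZZX
Step 2: XZZXZXZXZZXZXZXZZXXZZXZXZZXZXZZXXZZXZXZ
Step 3: ZXZXZZXXZZXZXZXZZXZXZXZZXZXZXZZXXZZXZXZXZZXZXZXZZXZXZXZZXXZZXZXZZXZXZZXXZZXZXZXZZXZXZXZZXXZZXZXZXZZXZXZXZZXXZZXZXZZXZXZZXXZZXZXZXZZXZXZXZZX
Step 4: XZZXZXZXZZXZXZXZZXXZZXZXZZXZXZZXXZZXZXZXZZXZXZXZZXZXZXZZXXZZXZXZXZZXZXZXZZXZXZXZZXXZZXZXZXZZXZXZXZZXZXZXZZXXZZXZXZZXZXZZXXZZXZXZXZZXZXZXZZXZXZXZZXXZZXZXZXZZXZXZXZZXZXZXZZXXZZXZXZXZZXZXZXZZXZXZXZZXXZZXZXZZXZXZZXXZZXZXZXZZXZXZXZZXXZZXZXZXZZXZXZXZZXXZZXZXZZXZXZZXXZZXZXZXZZXZXZXZZXZXZXZZXXZZXZXZXZZXZXZXZZXZXZXZZXXZZXZXZZXZXZZXXZZXZXZXZZXZXZXZZXZXZXZZXXZZXZXZXZZXZXZXZZXZXZXZZXXZZXZXZZXZXZZXXZZXZXZXZZXZXZXZZXXZZXZXZXZZXZXZXZZXXZZXZXZZXZXZZXXZZXZXZXZZXZXZXZZXZXZXZZXXZZXZXZXZZXZXZXZZXZXZXZZXXZZXZXZ

Answer: XZZXZXZXZZXZXZXZZXXZZXZXZZXZXZZXXZZXZXZXZZXZXZXZZXZXZXZZXXZZXZXZXZZXZXZXZZXZXZXZZXXZZXZXZXZZXZXZXZZXZXZXZZXXZZXZXZZXZXZZXXZZXZXZXZZXZXZXZZXZXZXZZXXZZXZXZXZZXZXZXZZXZXZXZZXXZZXZXZXZZXZXZXZZXZXZXZZXXZZXZXZZXZXZZXXZZXZXZXZZXZXZXZZXXZZXZXZXZZXZXZXZZXXZZXZXZZXZXZZXXZZXZXZXZZXZXZXZZXZXZXZZXXZZXZXZXZZXZXZXZZXZXZXZZXXZZXZXZZXZXZZXXZZXZXZXZZXZXZXZZXZXZXZZXXZZXZXZXZZXZXZXZZXZXZXZZXXZZXZXZZXZXZZXXZZXZXZXZZXZXZXZZXXZZXZXZXZZXZXZXZZXXZZXZXZZXZXZZXXZZXZXZXZZXZXZXZZXZXZXZZXXZZXZXZXZZXZXZXZZXZXZXZZXXZZXZXZ


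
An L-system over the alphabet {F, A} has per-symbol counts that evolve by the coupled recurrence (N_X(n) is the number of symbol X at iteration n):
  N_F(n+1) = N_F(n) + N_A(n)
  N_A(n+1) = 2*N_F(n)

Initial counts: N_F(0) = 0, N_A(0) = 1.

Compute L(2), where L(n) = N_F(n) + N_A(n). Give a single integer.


Step 0: N_F=0, N_A=1, L=1
Step 1: N_F=1, N_A=0, L=1
Step 2: N_F=1, N_A=2, L=3

Answer: 3


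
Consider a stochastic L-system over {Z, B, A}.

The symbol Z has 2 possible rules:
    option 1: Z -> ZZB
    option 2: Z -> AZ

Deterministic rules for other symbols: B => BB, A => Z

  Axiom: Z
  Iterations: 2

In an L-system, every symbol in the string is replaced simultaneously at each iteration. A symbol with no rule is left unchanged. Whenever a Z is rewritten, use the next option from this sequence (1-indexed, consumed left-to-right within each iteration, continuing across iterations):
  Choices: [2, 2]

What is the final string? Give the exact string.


Answer: ZAZ

Derivation:
Step 0: Z
Step 1: AZ  (used choices [2])
Step 2: ZAZ  (used choices [2])


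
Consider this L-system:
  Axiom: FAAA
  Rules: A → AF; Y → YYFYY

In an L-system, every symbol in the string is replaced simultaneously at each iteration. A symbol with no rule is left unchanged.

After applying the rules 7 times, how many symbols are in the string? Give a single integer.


Step 0: length = 4
Step 1: length = 7
Step 2: length = 10
Step 3: length = 13
Step 4: length = 16
Step 5: length = 19
Step 6: length = 22
Step 7: length = 25

Answer: 25


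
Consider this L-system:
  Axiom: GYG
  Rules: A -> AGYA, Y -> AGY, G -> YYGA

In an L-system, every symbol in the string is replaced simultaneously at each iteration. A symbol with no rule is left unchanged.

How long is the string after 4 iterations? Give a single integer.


Answer: 518

Derivation:
Step 0: length = 3
Step 1: length = 11
Step 2: length = 39
Step 3: length = 142
Step 4: length = 518


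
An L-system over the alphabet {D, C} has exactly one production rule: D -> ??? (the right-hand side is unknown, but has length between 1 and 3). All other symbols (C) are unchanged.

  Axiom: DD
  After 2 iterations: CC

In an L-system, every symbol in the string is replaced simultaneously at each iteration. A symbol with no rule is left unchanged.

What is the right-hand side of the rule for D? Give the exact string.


Answer: C

Derivation:
Trying D -> C:
  Step 0: DD
  Step 1: CC
  Step 2: CC
Matches the given result.


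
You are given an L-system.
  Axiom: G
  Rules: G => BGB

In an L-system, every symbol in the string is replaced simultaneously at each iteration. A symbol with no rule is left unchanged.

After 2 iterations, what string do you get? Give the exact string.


Step 0: G
Step 1: BGB
Step 2: BBGBB

Answer: BBGBB


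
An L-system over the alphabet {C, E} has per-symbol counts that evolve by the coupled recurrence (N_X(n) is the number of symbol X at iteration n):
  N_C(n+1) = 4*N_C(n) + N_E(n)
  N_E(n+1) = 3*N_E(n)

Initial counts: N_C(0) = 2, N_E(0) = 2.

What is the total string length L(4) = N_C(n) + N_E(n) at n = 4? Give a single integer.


Step 0: N_C=2, N_E=2, L=4
Step 1: N_C=10, N_E=6, L=16
Step 2: N_C=46, N_E=18, L=64
Step 3: N_C=202, N_E=54, L=256
Step 4: N_C=862, N_E=162, L=1024

Answer: 1024


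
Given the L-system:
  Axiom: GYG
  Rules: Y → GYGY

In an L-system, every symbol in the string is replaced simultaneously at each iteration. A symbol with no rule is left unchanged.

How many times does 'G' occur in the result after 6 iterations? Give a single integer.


Step 0: GYG  (2 'G')
Step 1: GGYGYG  (4 'G')
Step 2: GGGYGYGGYGYG  (8 'G')
Step 3: GGGGYGYGGYGYGGGYGYGGYGYG  (16 'G')
Step 4: GGGGGYGYGGYGYGGGYGYGGYGYGGGGYGYGGYGYGGGYGYGGYGYG  (32 'G')
Step 5: GGGGGGYGYGGYGYGGGYGYGGYGYGGGGYGYGGYGYGGGYGYGGYGYGGGGGYGYGGYGYGGGYGYGGYGYGGGGYGYGGYGYGGGYGYGGYGYG  (64 'G')
Step 6: GGGGGGGYGYGGYGYGGGYGYGGYGYGGGGYGYGGYGYGGGYGYGGYGYGGGGGYGYGGYGYGGGYGYGGYGYGGGGYGYGGYGYGGGYGYGGYGYGGGGGGYGYGGYGYGGGYGYGGYGYGGGGYGYGGYGYGGGYGYGGYGYGGGGGYGYGGYGYGGGYGYGGYGYGGGGYGYGGYGYGGGYGYGGYGYG  (128 'G')

Answer: 128
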